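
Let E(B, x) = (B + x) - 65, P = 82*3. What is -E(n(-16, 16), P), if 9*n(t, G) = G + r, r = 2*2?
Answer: -1649/9 ≈ -183.22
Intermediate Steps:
P = 246
r = 4
n(t, G) = 4/9 + G/9 (n(t, G) = (G + 4)/9 = (4 + G)/9 = 4/9 + G/9)
E(B, x) = -65 + B + x
-E(n(-16, 16), P) = -(-65 + (4/9 + (⅑)*16) + 246) = -(-65 + (4/9 + 16/9) + 246) = -(-65 + 20/9 + 246) = -1*1649/9 = -1649/9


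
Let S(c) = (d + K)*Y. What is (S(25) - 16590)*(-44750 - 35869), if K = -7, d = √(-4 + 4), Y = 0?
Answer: 1337469210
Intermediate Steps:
d = 0 (d = √0 = 0)
S(c) = 0 (S(c) = (0 - 7)*0 = -7*0 = 0)
(S(25) - 16590)*(-44750 - 35869) = (0 - 16590)*(-44750 - 35869) = -16590*(-80619) = 1337469210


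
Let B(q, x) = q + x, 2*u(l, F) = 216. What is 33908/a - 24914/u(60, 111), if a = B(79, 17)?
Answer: 26465/216 ≈ 122.52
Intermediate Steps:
u(l, F) = 108 (u(l, F) = (½)*216 = 108)
a = 96 (a = 79 + 17 = 96)
33908/a - 24914/u(60, 111) = 33908/96 - 24914/108 = 33908*(1/96) - 24914*1/108 = 8477/24 - 12457/54 = 26465/216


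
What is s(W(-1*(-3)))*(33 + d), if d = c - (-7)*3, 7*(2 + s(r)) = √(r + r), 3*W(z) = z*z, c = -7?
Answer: -94 + 47*√6/7 ≈ -77.553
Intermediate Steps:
W(z) = z²/3 (W(z) = (z*z)/3 = z²/3)
s(r) = -2 + √2*√r/7 (s(r) = -2 + √(r + r)/7 = -2 + √(2*r)/7 = -2 + (√2*√r)/7 = -2 + √2*√r/7)
d = 14 (d = -7 - (-7)*3 = -7 - 1*(-21) = -7 + 21 = 14)
s(W(-1*(-3)))*(33 + d) = (-2 + √2*√((-1*(-3))²/3)/7)*(33 + 14) = (-2 + √2*√((⅓)*3²)/7)*47 = (-2 + √2*√((⅓)*9)/7)*47 = (-2 + √2*√3/7)*47 = (-2 + √6/7)*47 = -94 + 47*√6/7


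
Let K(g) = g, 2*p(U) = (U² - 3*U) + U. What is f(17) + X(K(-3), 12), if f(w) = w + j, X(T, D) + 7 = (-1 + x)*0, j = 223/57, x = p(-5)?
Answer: 793/57 ≈ 13.912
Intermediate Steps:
p(U) = U²/2 - U (p(U) = ((U² - 3*U) + U)/2 = (U² - 2*U)/2 = U²/2 - U)
x = 35/2 (x = (½)*(-5)*(-2 - 5) = (½)*(-5)*(-7) = 35/2 ≈ 17.500)
j = 223/57 (j = 223*(1/57) = 223/57 ≈ 3.9123)
X(T, D) = -7 (X(T, D) = -7 + (-1 + 35/2)*0 = -7 + (33/2)*0 = -7 + 0 = -7)
f(w) = 223/57 + w (f(w) = w + 223/57 = 223/57 + w)
f(17) + X(K(-3), 12) = (223/57 + 17) - 7 = 1192/57 - 7 = 793/57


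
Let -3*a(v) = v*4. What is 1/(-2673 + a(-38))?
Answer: -3/7867 ≈ -0.00038134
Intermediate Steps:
a(v) = -4*v/3 (a(v) = -v*4/3 = -4*v/3)
1/(-2673 + a(-38)) = 1/(-2673 - 4/3*(-38)) = 1/(-2673 + 152/3) = 1/(-7867/3) = -3/7867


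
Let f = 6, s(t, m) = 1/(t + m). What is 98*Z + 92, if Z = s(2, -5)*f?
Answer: -104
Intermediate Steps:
s(t, m) = 1/(m + t)
Z = -2 (Z = 6/(-5 + 2) = 6/(-3) = -1/3*6 = -2)
98*Z + 92 = 98*(-2) + 92 = -196 + 92 = -104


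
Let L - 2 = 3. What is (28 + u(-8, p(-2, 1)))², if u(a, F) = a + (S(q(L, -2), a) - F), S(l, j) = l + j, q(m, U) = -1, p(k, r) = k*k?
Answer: 49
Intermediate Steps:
L = 5 (L = 2 + 3 = 5)
p(k, r) = k²
S(l, j) = j + l
u(a, F) = -1 - F + 2*a (u(a, F) = a + ((a - 1) - F) = a + ((-1 + a) - F) = a + (-1 + a - F) = -1 - F + 2*a)
(28 + u(-8, p(-2, 1)))² = (28 + (-1 - 1*(-2)² + 2*(-8)))² = (28 + (-1 - 1*4 - 16))² = (28 + (-1 - 4 - 16))² = (28 - 21)² = 7² = 49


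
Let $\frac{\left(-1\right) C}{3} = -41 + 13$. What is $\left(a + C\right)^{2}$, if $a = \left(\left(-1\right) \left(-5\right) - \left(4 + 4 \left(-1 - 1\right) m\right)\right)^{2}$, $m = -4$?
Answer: $1092025$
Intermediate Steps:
$a = 961$ ($a = \left(\left(-1\right) \left(-5\right) - \left(4 + 4 \left(-1 - 1\right) \left(-4\right)\right)\right)^{2} = \left(5 - \left(4 + 4 \left(\left(-2\right) \left(-4\right)\right)\right)\right)^{2} = \left(5 - 36\right)^{2} = \left(-31\right)^{2} = 961$)
$C = 84$ ($C = - 3 \left(-41 + 13\right) = \left(-3\right) \left(-28\right) = 84$)
$\left(a + C\right)^{2} = \left(961 + 84\right)^{2} = 1045^{2} = 1092025$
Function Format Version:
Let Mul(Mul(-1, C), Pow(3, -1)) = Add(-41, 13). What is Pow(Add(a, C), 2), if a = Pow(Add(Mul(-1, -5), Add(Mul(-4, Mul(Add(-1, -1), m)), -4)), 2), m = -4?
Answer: 1092025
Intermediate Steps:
a = 961 (a = Pow(Add(Mul(-1, -5), Add(Mul(-4, Mul(Add(-1, -1), -4)), -4)), 2) = Pow(Add(5, Add(Mul(-4, Mul(-2, -4)), -4)), 2) = Pow(Add(5, Add(Mul(-4, 8), -4)), 2) = Pow(Add(5, Add(-32, -4)), 2) = Pow(Add(5, -36), 2) = Pow(-31, 2) = 961)
C = 84 (C = Mul(-3, Add(-41, 13)) = Mul(-3, -28) = 84)
Pow(Add(a, C), 2) = Pow(Add(961, 84), 2) = Pow(1045, 2) = 1092025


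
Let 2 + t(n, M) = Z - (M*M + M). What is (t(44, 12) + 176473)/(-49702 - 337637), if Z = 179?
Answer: -176494/387339 ≈ -0.45566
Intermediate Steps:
t(n, M) = 177 - M - M**2 (t(n, M) = -2 + (179 - (M*M + M)) = -2 + (179 - (M**2 + M)) = -2 + (179 - (M + M**2)) = -2 + (179 + (-M - M**2)) = -2 + (179 - M - M**2) = 177 - M - M**2)
(t(44, 12) + 176473)/(-49702 - 337637) = ((177 - 1*12 - 1*12**2) + 176473)/(-49702 - 337637) = ((177 - 12 - 1*144) + 176473)/(-387339) = ((177 - 12 - 144) + 176473)*(-1/387339) = (21 + 176473)*(-1/387339) = 176494*(-1/387339) = -176494/387339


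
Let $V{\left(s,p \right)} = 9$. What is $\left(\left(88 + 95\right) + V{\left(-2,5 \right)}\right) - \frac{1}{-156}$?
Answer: $\frac{29953}{156} \approx 192.01$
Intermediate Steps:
$\left(\left(88 + 95\right) + V{\left(-2,5 \right)}\right) - \frac{1}{-156} = \left(\left(88 + 95\right) + 9\right) - \frac{1}{-156} = \left(183 + 9\right) - - \frac{1}{156} = 192 + \frac{1}{156} = \frac{29953}{156}$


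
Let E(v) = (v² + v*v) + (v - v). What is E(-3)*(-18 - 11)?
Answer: -522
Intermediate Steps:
E(v) = 2*v² (E(v) = (v² + v²) + 0 = 2*v² + 0 = 2*v²)
E(-3)*(-18 - 11) = (2*(-3)²)*(-18 - 11) = (2*9)*(-29) = 18*(-29) = -522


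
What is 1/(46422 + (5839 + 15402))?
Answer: 1/67663 ≈ 1.4779e-5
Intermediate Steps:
1/(46422 + (5839 + 15402)) = 1/(46422 + 21241) = 1/67663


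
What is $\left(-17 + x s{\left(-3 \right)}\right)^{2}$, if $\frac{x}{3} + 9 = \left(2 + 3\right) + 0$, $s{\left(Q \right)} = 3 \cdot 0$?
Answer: $289$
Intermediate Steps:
$s{\left(Q \right)} = 0$
$x = -12$ ($x = -27 + 3 \left(\left(2 + 3\right) + 0\right) = -27 + 3 \left(5 + 0\right) = -27 + 3 \cdot 5 = -27 + 15 = -12$)
$\left(-17 + x s{\left(-3 \right)}\right)^{2} = \left(-17 - 0\right)^{2} = \left(-17 + 0\right)^{2} = \left(-17\right)^{2} = 289$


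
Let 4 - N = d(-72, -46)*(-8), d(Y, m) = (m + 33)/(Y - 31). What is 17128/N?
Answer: 441046/129 ≈ 3419.0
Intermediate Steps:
d(Y, m) = (33 + m)/(-31 + Y)
N = 516/103 (N = 4 - (33 - 46)/(-31 - 72)*(-8) = 4 - -13/(-103)*(-8) = 4 - (-1/103*(-13))*(-8) = 4 - 13*(-8)/103 = 4 - 1*(-104/103) = 4 + 104/103 = 516/103 ≈ 5.0097)
17128/N = 17128/(516/103) = 17128*(103/516) = 441046/129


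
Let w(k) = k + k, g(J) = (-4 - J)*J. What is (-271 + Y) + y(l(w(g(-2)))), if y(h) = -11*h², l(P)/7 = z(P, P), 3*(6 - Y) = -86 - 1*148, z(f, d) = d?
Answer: -34683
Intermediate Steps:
g(J) = J*(-4 - J)
Y = 84 (Y = 6 - (-86 - 1*148)/3 = 6 - (-86 - 148)/3 = 6 - ⅓*(-234) = 6 + 78 = 84)
w(k) = 2*k
l(P) = 7*P
(-271 + Y) + y(l(w(g(-2)))) = (-271 + 84) - 11*784*(4 - 2)² = -187 - 11*(7*(2*(-1*(-2)*2)))² = -187 - 11*(7*(2*4))² = -187 - 11*(7*8)² = -187 - 11*56² = -187 - 11*3136 = -187 - 34496 = -34683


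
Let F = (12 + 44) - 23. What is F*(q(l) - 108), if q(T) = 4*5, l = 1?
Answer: -2904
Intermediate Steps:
F = 33 (F = 56 - 23 = 33)
q(T) = 20
F*(q(l) - 108) = 33*(20 - 108) = 33*(-88) = -2904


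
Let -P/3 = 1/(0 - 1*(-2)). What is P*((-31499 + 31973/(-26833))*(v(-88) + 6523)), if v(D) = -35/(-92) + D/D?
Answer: 190257066917820/617159 ≈ 3.0828e+8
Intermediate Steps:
v(D) = 127/92 (v(D) = -35*(-1/92) + 1 = 35/92 + 1 = 127/92)
P = -3/2 (P = -3/(0 - 1*(-2)) = -3/(0 + 2) = -3/2 ≈ -1.5000)
P*((-31499 + 31973/(-26833))*(v(-88) + 6523)) = -3*(-31499 + 31973/(-26833))*(127/92 + 6523)/2 = -3*(-31499 + 31973*(-1/26833))*600243/(2*92) = -3*(-31499 - 31973/26833)*600243/(2*92) = -(-1267866960)*600243/(26833*92) = -3/2*(-126838044611880/617159) = 190257066917820/617159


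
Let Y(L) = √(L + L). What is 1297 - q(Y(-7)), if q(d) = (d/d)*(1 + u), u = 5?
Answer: 1291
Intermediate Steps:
Y(L) = √2*√L (Y(L) = √(2*L) = √2*√L)
q(d) = 6 (q(d) = (d/d)*(1 + 5) = 1*6 = 6)
1297 - q(Y(-7)) = 1297 - 1*6 = 1297 - 6 = 1291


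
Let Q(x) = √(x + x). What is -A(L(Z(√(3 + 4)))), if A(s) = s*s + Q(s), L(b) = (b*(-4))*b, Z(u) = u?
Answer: -784 - 2*I*√14 ≈ -784.0 - 7.4833*I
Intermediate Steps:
Q(x) = √2*√x (Q(x) = √(2*x) = √2*√x)
L(b) = -4*b² (L(b) = (-4*b)*b = -4*b²)
A(s) = s² + √2*√s (A(s) = s*s + √2*√s = s² + √2*√s)
-A(L(Z(√(3 + 4)))) = -((-4*(√(3 + 4))²)² + √2*√(-4*(√(3 + 4))²)) = -((-4*(√7)²)² + √2*√(-4*(√7)²)) = -((-4*7)² + √2*√(-4*7)) = -((-28)² + √2*√(-28)) = -(784 + √2*(2*I*√7)) = -(784 + 2*I*√14) = -784 - 2*I*√14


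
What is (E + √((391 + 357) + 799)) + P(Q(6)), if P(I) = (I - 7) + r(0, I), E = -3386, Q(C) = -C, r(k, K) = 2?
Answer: -3397 + √1547 ≈ -3357.7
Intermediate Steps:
P(I) = -5 + I (P(I) = (I - 7) + 2 = (-7 + I) + 2 = -5 + I)
(E + √((391 + 357) + 799)) + P(Q(6)) = (-3386 + √((391 + 357) + 799)) + (-5 - 1*6) = (-3386 + √(748 + 799)) + (-5 - 6) = (-3386 + √1547) - 11 = -3397 + √1547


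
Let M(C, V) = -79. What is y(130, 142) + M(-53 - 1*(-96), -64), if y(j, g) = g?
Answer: 63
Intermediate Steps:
y(130, 142) + M(-53 - 1*(-96), -64) = 142 - 79 = 63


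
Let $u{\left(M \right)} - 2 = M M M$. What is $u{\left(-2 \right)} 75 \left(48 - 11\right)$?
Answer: $-16650$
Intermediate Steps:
$u{\left(M \right)} = 2 + M^{3}$ ($u{\left(M \right)} = 2 + M M M = 2 + M^{2} M = 2 + M^{3}$)
$u{\left(-2 \right)} 75 \left(48 - 11\right) = \left(2 + \left(-2\right)^{3}\right) 75 \left(48 - 11\right) = \left(2 - 8\right) 75 \cdot 37 = \left(-6\right) 75 \cdot 37 = \left(-450\right) 37 = -16650$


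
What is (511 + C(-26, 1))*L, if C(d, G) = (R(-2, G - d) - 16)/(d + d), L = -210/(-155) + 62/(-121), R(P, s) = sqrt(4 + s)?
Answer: 21004520/48763 - 790*sqrt(31)/48763 ≈ 430.66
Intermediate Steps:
L = 3160/3751 (L = -210*(-1/155) + 62*(-1/121) = 42/31 - 62/121 = 3160/3751 ≈ 0.84244)
C(d, G) = (-16 + sqrt(4 + G - d))/(2*d) (C(d, G) = (sqrt(4 + (G - d)) - 16)/(d + d) = (sqrt(4 + G - d) - 16)/((2*d)) = (-16 + sqrt(4 + G - d))*(1/(2*d)) = (-16 + sqrt(4 + G - d))/(2*d))
(511 + C(-26, 1))*L = (511 + (1/2)*(-16 + sqrt(4 + 1 - 1*(-26)))/(-26))*(3160/3751) = (511 + (1/2)*(-1/26)*(-16 + sqrt(4 + 1 + 26)))*(3160/3751) = (511 + (1/2)*(-1/26)*(-16 + sqrt(31)))*(3160/3751) = (511 + (4/13 - sqrt(31)/52))*(3160/3751) = (6647/13 - sqrt(31)/52)*(3160/3751) = 21004520/48763 - 790*sqrt(31)/48763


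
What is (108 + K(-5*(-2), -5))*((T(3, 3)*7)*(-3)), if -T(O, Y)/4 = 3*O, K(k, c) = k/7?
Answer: 82728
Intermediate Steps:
K(k, c) = k/7 (K(k, c) = k*(⅐) = k/7)
T(O, Y) = -12*O
(108 + K(-5*(-2), -5))*((T(3, 3)*7)*(-3)) = (108 + (-5*(-2))/7)*((-12*3*7)*(-3)) = (108 + (⅐)*10)*(-36*7*(-3)) = (108 + 10/7)*(-252*(-3)) = (766/7)*756 = 82728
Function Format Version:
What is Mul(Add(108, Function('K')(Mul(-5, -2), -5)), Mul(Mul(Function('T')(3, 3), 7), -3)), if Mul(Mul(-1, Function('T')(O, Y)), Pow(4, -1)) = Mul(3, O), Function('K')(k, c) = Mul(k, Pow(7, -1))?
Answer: 82728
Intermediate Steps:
Function('K')(k, c) = Mul(Rational(1, 7), k) (Function('K')(k, c) = Mul(k, Rational(1, 7)) = Mul(Rational(1, 7), k))
Function('T')(O, Y) = Mul(-12, O) (Function('T')(O, Y) = Mul(-4, Mul(3, O)) = Mul(-12, O))
Mul(Add(108, Function('K')(Mul(-5, -2), -5)), Mul(Mul(Function('T')(3, 3), 7), -3)) = Mul(Add(108, Mul(Rational(1, 7), Mul(-5, -2))), Mul(Mul(Mul(-12, 3), 7), -3)) = Mul(Add(108, Mul(Rational(1, 7), 10)), Mul(Mul(-36, 7), -3)) = Mul(Add(108, Rational(10, 7)), Mul(-252, -3)) = Mul(Rational(766, 7), 756) = 82728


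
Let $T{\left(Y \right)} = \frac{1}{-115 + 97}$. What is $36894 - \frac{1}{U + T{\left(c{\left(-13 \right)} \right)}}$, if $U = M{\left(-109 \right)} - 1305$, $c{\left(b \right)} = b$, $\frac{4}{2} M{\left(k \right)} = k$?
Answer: $\frac{451434993}{12236} \approx 36894.0$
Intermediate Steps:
$M{\left(k \right)} = \frac{k}{2}$
$U = - \frac{2719}{2}$ ($U = \frac{1}{2} \left(-109\right) - 1305 = - \frac{109}{2} - 1305 = - \frac{2719}{2} \approx -1359.5$)
$T{\left(Y \right)} = - \frac{1}{18}$ ($T{\left(Y \right)} = \frac{1}{-18} = - \frac{1}{18}$)
$36894 - \frac{1}{U + T{\left(c{\left(-13 \right)} \right)}} = 36894 - \frac{1}{- \frac{2719}{2} - \frac{1}{18}} = 36894 - \frac{1}{- \frac{12236}{9}} = 36894 - - \frac{9}{12236} = 36894 + \frac{9}{12236} = \frac{451434993}{12236}$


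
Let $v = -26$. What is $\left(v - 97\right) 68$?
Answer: $-8364$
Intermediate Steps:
$\left(v - 97\right) 68 = \left(-26 - 97\right) 68 = \left(-123\right) 68 = -8364$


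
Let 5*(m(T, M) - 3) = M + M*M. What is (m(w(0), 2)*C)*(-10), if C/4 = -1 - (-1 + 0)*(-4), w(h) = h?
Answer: 840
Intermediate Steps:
C = -20 (C = 4*(-1 - (-1 + 0)*(-4)) = 4*(-1 - (-1)*(-4)) = 4*(-1 - 1*4) = 4*(-1 - 4) = 4*(-5) = -20)
m(T, M) = 3 + M/5 + M²/5 (m(T, M) = 3 + (M + M*M)/5 = 3 + (M + M²)/5 = 3 + (M/5 + M²/5) = 3 + M/5 + M²/5)
(m(w(0), 2)*C)*(-10) = ((3 + (⅕)*2 + (⅕)*2²)*(-20))*(-10) = ((3 + ⅖ + (⅕)*4)*(-20))*(-10) = ((3 + ⅖ + ⅘)*(-20))*(-10) = ((21/5)*(-20))*(-10) = -84*(-10) = 840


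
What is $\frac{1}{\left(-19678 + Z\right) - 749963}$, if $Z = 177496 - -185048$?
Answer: $- \frac{1}{407097} \approx -2.4564 \cdot 10^{-6}$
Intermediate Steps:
$Z = 362544$ ($Z = 177496 + 185048 = 362544$)
$\frac{1}{\left(-19678 + Z\right) - 749963} = \frac{1}{\left(-19678 + 362544\right) - 749963} = \frac{1}{342866 - 749963} = \frac{1}{-407097} = - \frac{1}{407097}$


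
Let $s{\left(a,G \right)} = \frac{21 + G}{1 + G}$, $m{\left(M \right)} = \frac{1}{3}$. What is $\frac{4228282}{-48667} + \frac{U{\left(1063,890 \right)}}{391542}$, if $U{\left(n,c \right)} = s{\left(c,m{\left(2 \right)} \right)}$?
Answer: $- \frac{827774606086}{9527587257} \approx -86.882$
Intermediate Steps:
$m{\left(M \right)} = \frac{1}{3}$
$s{\left(a,G \right)} = \frac{21 + G}{1 + G}$
$U{\left(n,c \right)} = 16$ ($U{\left(n,c \right)} = \frac{21 + \frac{1}{3}}{1 + \frac{1}{3}} = \frac{1}{\frac{4}{3}} \cdot \frac{64}{3} = \frac{3}{4} \cdot \frac{64}{3} = 16$)
$\frac{4228282}{-48667} + \frac{U{\left(1063,890 \right)}}{391542} = \frac{4228282}{-48667} + \frac{16}{391542} = 4228282 \left(- \frac{1}{48667}\right) + 16 \cdot \frac{1}{391542} = - \frac{4228282}{48667} + \frac{8}{195771} = - \frac{827774606086}{9527587257}$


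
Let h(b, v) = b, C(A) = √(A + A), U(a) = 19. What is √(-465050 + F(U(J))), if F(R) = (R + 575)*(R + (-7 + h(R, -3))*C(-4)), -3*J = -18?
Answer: 2*√(-113441 + 3564*I*√2) ≈ 14.961 + 673.79*I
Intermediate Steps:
J = 6 (J = -⅓*(-18) = 6)
C(A) = √2*√A (C(A) = √(2*A) = √2*√A)
F(R) = (575 + R)*(R + 2*I*√2*(-7 + R)) (F(R) = (R + 575)*(R + (-7 + R)*(√2*√(-4))) = (575 + R)*(R + (-7 + R)*(√2*(2*I))) = (575 + R)*(R + (-7 + R)*(2*I*√2)) = (575 + R)*(R + 2*I*√2*(-7 + R)))
√(-465050 + F(U(J))) = √(-465050 + (19² + 575*19 - 8050*I*√2 + 2*I*√2*19² + 1136*I*19*√2)) = √(-465050 + (361 + 10925 - 8050*I*√2 + 2*I*√2*361 + 21584*I*√2)) = √(-465050 + (361 + 10925 - 8050*I*√2 + 722*I*√2 + 21584*I*√2)) = √(-465050 + (11286 + 14256*I*√2)) = √(-453764 + 14256*I*√2)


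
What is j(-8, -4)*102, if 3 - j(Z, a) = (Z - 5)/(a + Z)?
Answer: 391/2 ≈ 195.50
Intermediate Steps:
j(Z, a) = 3 - (-5 + Z)/(Z + a) (j(Z, a) = 3 - (Z - 5)/(a + Z) = 3 - (-5 + Z)/(Z + a))
j(-8, -4)*102 = ((5 + 2*(-8) + 3*(-4))/(-8 - 4))*102 = ((5 - 16 - 12)/(-12))*102 = -1/12*(-23)*102 = (23/12)*102 = 391/2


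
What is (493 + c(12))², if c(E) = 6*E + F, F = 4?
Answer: 323761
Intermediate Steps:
c(E) = 4 + 6*E (c(E) = 6*E + 4 = 4 + 6*E)
(493 + c(12))² = (493 + (4 + 6*12))² = (493 + (4 + 72))² = (493 + 76)² = 569² = 323761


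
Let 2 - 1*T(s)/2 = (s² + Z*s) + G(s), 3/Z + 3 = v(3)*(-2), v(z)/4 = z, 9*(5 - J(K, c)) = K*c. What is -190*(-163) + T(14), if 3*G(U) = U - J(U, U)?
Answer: 825244/27 ≈ 30565.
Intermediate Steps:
J(K, c) = 5 - K*c/9
v(z) = 4*z
G(U) = -5/3 + U/3 + U²/27 (G(U) = (U - (5 - U*U/9))/3 = (U - (5 - U²/9))/3 = (U + (-5 + U²/9))/3 = (-5 + U + U²/9)/3 = -5/3 + U/3 + U²/27)
Z = -⅑ (Z = 3/(-3 + (4*3)*(-2)) = 3/(-3 + 12*(-2)) = 3/(-3 - 24) = 3/(-27) = 3*(-1/27) = -⅑ ≈ -0.11111)
T(s) = 22/3 - 56*s²/27 - 4*s/9 (T(s) = 4 - 2*((s² - s/9) + (-5/3 + s/3 + s²/27)) = 4 - 2*(-5/3 + 2*s/9 + 28*s²/27) = 4 + (10/3 - 56*s²/27 - 4*s/9) = 22/3 - 56*s²/27 - 4*s/9)
-190*(-163) + T(14) = -190*(-163) + (22/3 - 56/27*14² - 4/9*14) = 30970 + (22/3 - 56/27*196 - 56/9) = 30970 + (22/3 - 10976/27 - 56/9) = 30970 - 10946/27 = 825244/27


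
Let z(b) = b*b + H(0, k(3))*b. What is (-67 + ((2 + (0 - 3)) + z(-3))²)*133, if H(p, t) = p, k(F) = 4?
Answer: -399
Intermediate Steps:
z(b) = b² (z(b) = b*b + 0*b = b² + 0 = b²)
(-67 + ((2 + (0 - 3)) + z(-3))²)*133 = (-67 + ((2 + (0 - 3)) + (-3)²)²)*133 = (-67 + ((2 - 3) + 9)²)*133 = (-67 + (-1 + 9)²)*133 = (-67 + 8²)*133 = (-67 + 64)*133 = -3*133 = -399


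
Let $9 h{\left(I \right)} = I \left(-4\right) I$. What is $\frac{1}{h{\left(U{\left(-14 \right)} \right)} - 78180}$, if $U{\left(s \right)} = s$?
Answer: $- \frac{9}{704404} \approx -1.2777 \cdot 10^{-5}$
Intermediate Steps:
$h{\left(I \right)} = - \frac{4 I^{2}}{9}$ ($h{\left(I \right)} = \frac{I \left(-4\right) I}{9} = \frac{- 4 I I}{9} = \frac{\left(-4\right) I^{2}}{9} = - \frac{4 I^{2}}{9}$)
$\frac{1}{h{\left(U{\left(-14 \right)} \right)} - 78180} = \frac{1}{- \frac{4 \left(-14\right)^{2}}{9} - 78180} = \frac{1}{\left(- \frac{4}{9}\right) 196 - 78180} = \frac{1}{- \frac{784}{9} - 78180} = \frac{1}{- \frac{704404}{9}} = - \frac{9}{704404}$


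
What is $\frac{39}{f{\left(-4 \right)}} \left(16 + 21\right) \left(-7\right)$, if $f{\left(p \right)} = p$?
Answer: $\frac{10101}{4} \approx 2525.3$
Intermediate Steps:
$\frac{39}{f{\left(-4 \right)}} \left(16 + 21\right) \left(-7\right) = \frac{39}{-4} \left(16 + 21\right) \left(-7\right) = 39 \left(- \frac{1}{4}\right) 37 \left(-7\right) = \left(- \frac{39}{4}\right) 37 \left(-7\right) = \left(- \frac{1443}{4}\right) \left(-7\right) = \frac{10101}{4}$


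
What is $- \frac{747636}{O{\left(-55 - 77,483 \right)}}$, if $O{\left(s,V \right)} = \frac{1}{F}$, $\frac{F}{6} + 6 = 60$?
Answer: $-242234064$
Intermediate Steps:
$F = 324$ ($F = -36 + 6 \cdot 60 = -36 + 360 = 324$)
$O{\left(s,V \right)} = \frac{1}{324}$
$- \frac{747636}{O{\left(-55 - 77,483 \right)}} = - 747636 \frac{1}{\frac{1}{324}} = \left(-747636\right) 324 = -242234064$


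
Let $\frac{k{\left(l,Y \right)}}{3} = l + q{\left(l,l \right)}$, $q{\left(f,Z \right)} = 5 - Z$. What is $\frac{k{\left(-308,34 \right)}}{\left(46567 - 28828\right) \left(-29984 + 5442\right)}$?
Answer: $- \frac{5}{145116846} \approx -3.4455 \cdot 10^{-8}$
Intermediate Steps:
$k{\left(l,Y \right)} = 15$ ($k{\left(l,Y \right)} = 3 \left(l - \left(-5 + l\right)\right) = 3 \cdot 5 = 15$)
$\frac{k{\left(-308,34 \right)}}{\left(46567 - 28828\right) \left(-29984 + 5442\right)} = \frac{15}{\left(46567 - 28828\right) \left(-29984 + 5442\right)} = \frac{15}{17739 \left(-24542\right)} = \frac{15}{-435350538} = 15 \left(- \frac{1}{435350538}\right) = - \frac{5}{145116846}$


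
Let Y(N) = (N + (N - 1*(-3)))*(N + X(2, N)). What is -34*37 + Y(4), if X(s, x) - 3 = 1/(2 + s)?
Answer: -4713/4 ≈ -1178.3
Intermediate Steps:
X(s, x) = 3 + 1/(2 + s)
Y(N) = (3 + 2*N)*(13/4 + N) (Y(N) = (N + (N - 1*(-3)))*(N + (7 + 3*2)/(2 + 2)) = (N + (N + 3))*(N + (7 + 6)/4) = (N + (3 + N))*(N + (¼)*13) = (3 + 2*N)*(N + 13/4) = (3 + 2*N)*(13/4 + N))
-34*37 + Y(4) = -34*37 + (39/4 + 2*4² + (19/2)*4) = -1258 + (39/4 + 2*16 + 38) = -1258 + (39/4 + 32 + 38) = -1258 + 319/4 = -4713/4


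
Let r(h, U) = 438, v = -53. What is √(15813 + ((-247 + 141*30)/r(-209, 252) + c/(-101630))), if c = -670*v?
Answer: √313506414369044922/4451394 ≈ 125.78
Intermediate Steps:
c = 35510 (c = -670*(-53) = 35510)
√(15813 + ((-247 + 141*30)/r(-209, 252) + c/(-101630))) = √(15813 + ((-247 + 141*30)/438 + 35510/(-101630))) = √(15813 + ((-247 + 4230)*(1/438) + 35510*(-1/101630))) = √(15813 + (3983*(1/438) - 3551/10163)) = √(15813 + (3983/438 - 3551/10163)) = √(15813 + 38923891/4451394) = √(70428817213/4451394) = √313506414369044922/4451394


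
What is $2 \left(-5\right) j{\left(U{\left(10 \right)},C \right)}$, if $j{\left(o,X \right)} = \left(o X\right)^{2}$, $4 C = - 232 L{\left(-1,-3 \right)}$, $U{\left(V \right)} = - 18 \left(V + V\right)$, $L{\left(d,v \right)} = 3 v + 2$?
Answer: $-213627456000$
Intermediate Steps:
$L{\left(d,v \right)} = 2 + 3 v$
$U{\left(V \right)} = - 36 V$ ($U{\left(V \right)} = - 18 \cdot 2 V = - 36 V$)
$C = 406$ ($C = \frac{\left(-232\right) \left(2 + 3 \left(-3\right)\right)}{4} = \frac{\left(-232\right) \left(2 - 9\right)}{4} = \frac{\left(-232\right) \left(-7\right)}{4} = \frac{1}{4} \cdot 1624 = 406$)
$j{\left(o,X \right)} = X^{2} o^{2}$ ($j{\left(o,X \right)} = \left(X o\right)^{2} = X^{2} o^{2}$)
$2 \left(-5\right) j{\left(U{\left(10 \right)},C \right)} = 2 \left(-5\right) 406^{2} \left(\left(-36\right) 10\right)^{2} = - 10 \cdot 164836 \left(-360\right)^{2} = - 10 \cdot 164836 \cdot 129600 = \left(-10\right) 21362745600 = -213627456000$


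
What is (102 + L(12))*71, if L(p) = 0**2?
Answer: 7242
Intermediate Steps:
L(p) = 0
(102 + L(12))*71 = (102 + 0)*71 = 102*71 = 7242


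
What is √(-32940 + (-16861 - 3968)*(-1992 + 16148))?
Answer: 2*I*√73722066 ≈ 17172.0*I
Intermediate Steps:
√(-32940 + (-16861 - 3968)*(-1992 + 16148)) = √(-32940 - 20829*14156) = √(-32940 - 294855324) = √(-294888264) = 2*I*√73722066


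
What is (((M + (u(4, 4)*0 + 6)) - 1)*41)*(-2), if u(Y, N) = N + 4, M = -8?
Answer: 246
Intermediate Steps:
u(Y, N) = 4 + N
(((M + (u(4, 4)*0 + 6)) - 1)*41)*(-2) = (((-8 + ((4 + 4)*0 + 6)) - 1)*41)*(-2) = (((-8 + (8*0 + 6)) - 1)*41)*(-2) = (((-8 + (0 + 6)) - 1)*41)*(-2) = (((-8 + 6) - 1)*41)*(-2) = ((-2 - 1)*41)*(-2) = -3*41*(-2) = -123*(-2) = 246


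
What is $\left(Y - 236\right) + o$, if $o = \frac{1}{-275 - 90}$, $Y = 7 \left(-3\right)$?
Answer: $- \frac{93806}{365} \approx -257.0$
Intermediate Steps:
$Y = -21$
$o = - \frac{1}{365}$ ($o = \frac{1}{-365} = - \frac{1}{365} \approx -0.0027397$)
$\left(Y - 236\right) + o = \left(-21 - 236\right) - \frac{1}{365} = -257 - \frac{1}{365} = - \frac{93806}{365}$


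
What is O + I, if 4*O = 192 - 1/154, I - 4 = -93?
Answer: -25257/616 ≈ -41.002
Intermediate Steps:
I = -89 (I = 4 - 93 = -89)
O = 29567/616 (O = (192 - 1/154)/4 = (¼)*(29567/154) = 29567/616 ≈ 47.998)
O + I = 29567/616 - 89 = -25257/616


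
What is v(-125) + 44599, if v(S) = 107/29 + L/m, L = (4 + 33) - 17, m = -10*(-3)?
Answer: 3880492/87 ≈ 44603.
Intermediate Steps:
m = 30
L = 20 (L = 37 - 17 = 20)
v(S) = 379/87 (v(S) = 107/29 + 20/30 = 107*(1/29) + 20*(1/30) = 107/29 + ⅔ = 379/87)
v(-125) + 44599 = 379/87 + 44599 = 3880492/87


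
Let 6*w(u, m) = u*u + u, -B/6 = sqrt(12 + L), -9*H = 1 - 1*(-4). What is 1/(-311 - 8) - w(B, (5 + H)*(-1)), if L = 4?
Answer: -29349/319 ≈ -92.003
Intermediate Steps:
H = -5/9 (H = -(1 - 1*(-4))/9 = -(1 + 4)/9 = -1/9*5 = -5/9 ≈ -0.55556)
B = -24 (B = -6*sqrt(12 + 4) = -6*sqrt(16) = -6*4 = -24)
w(u, m) = u/6 + u**2/6 (w(u, m) = (u*u + u)/6 = (u**2 + u)/6 = (u + u**2)/6 = u/6 + u**2/6)
1/(-311 - 8) - w(B, (5 + H)*(-1)) = 1/(-311 - 8) - (-24)*(1 - 24)/6 = 1/(-319) - (-24)*(-23)/6 = -1/319 - 1*92 = -1/319 - 92 = -29349/319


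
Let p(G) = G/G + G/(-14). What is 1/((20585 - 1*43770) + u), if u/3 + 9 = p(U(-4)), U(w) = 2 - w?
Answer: -7/162472 ≈ -4.3084e-5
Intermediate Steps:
p(G) = 1 - G/14 (p(G) = 1 + G*(-1/14) = 1 - G/14)
u = -177/7 (u = -27 + 3*(1 - (2 - 1*(-4))/14) = -27 + 3*(1 - (2 + 4)/14) = -27 + 3*(1 - 1/14*6) = -27 + 3*(1 - 3/7) = -27 + 3*(4/7) = -27 + 12/7 = -177/7 ≈ -25.286)
1/((20585 - 1*43770) + u) = 1/((20585 - 1*43770) - 177/7) = 1/((20585 - 43770) - 177/7) = 1/(-23185 - 177/7) = 1/(-162472/7) = -7/162472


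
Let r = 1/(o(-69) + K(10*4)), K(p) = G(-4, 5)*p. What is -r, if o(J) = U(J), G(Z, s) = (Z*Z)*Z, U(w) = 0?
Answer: 1/2560 ≈ 0.00039063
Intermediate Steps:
G(Z, s) = Z³ (G(Z, s) = Z²*Z = Z³)
o(J) = 0
K(p) = -64*p (K(p) = (-4)³*p = -64*p)
r = -1/2560 (r = 1/(0 - 640*4) = 1/(0 - 64*40) = 1/(0 - 2560) = 1/(-2560) = -1/2560 ≈ -0.00039063)
-r = -1*(-1/2560) = 1/2560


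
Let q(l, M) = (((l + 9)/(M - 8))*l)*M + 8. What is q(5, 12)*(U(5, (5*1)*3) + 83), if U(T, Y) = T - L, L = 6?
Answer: 17876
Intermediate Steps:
U(T, Y) = -6 + T (U(T, Y) = T - 1*6 = T - 6 = -6 + T)
q(l, M) = 8 + M*l*(9 + l)/(-8 + M) (q(l, M) = (((9 + l)/(-8 + M))*l)*M + 8 = (l*(9 + l)/(-8 + M))*M + 8 = M*l*(9 + l)/(-8 + M) + 8 = 8 + M*l*(9 + l)/(-8 + M))
q(5, 12)*(U(5, (5*1)*3) + 83) = ((-64 + 8*12 + 12*5² + 9*12*5)/(-8 + 12))*((-6 + 5) + 83) = ((-64 + 96 + 12*25 + 540)/4)*(-1 + 83) = ((-64 + 96 + 300 + 540)/4)*82 = ((¼)*872)*82 = 218*82 = 17876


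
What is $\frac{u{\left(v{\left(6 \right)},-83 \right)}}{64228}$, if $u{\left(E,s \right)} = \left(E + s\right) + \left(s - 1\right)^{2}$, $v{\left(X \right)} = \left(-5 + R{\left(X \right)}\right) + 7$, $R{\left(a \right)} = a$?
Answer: $\frac{6981}{64228} \approx 0.10869$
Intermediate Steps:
$v{\left(X \right)} = 2 + X$ ($v{\left(X \right)} = \left(-5 + X\right) + 7 = 2 + X$)
$u{\left(E,s \right)} = E + s + \left(-1 + s\right)^{2}$ ($u{\left(E,s \right)} = \left(E + s\right) + \left(-1 + s\right)^{2} = E + s + \left(-1 + s\right)^{2}$)
$\frac{u{\left(v{\left(6 \right)},-83 \right)}}{64228} = \frac{\left(2 + 6\right) - 83 + \left(-1 - 83\right)^{2}}{64228} = \left(8 - 83 + \left(-84\right)^{2}\right) \frac{1}{64228} = \left(8 - 83 + 7056\right) \frac{1}{64228} = 6981 \cdot \frac{1}{64228} = \frac{6981}{64228}$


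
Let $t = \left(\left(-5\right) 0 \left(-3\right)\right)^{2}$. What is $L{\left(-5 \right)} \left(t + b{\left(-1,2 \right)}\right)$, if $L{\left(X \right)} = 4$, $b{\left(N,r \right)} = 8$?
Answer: $32$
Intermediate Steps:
$t = 0$ ($t = \left(0 \left(-3\right)\right)^{2} = 0^{2} = 0$)
$L{\left(-5 \right)} \left(t + b{\left(-1,2 \right)}\right) = 4 \left(0 + 8\right) = 4 \cdot 8 = 32$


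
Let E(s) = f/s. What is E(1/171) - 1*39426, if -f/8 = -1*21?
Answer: -10698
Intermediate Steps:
f = 168 (f = -(-8)*21 = -8*(-21) = 168)
E(s) = 168/s
E(1/171) - 1*39426 = 168/(1/171) - 1*39426 = 168/(1/171) - 39426 = 168*171 - 39426 = 28728 - 39426 = -10698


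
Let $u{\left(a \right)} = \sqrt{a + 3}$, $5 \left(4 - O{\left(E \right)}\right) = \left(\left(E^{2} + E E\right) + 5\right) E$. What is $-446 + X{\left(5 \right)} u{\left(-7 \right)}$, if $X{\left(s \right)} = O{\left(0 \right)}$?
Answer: $-446 + 8 i \approx -446.0 + 8.0 i$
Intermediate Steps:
$O{\left(E \right)} = 4 - \frac{E \left(5 + 2 E^{2}\right)}{5}$ ($O{\left(E \right)} = 4 - \frac{\left(\left(E^{2} + E E\right) + 5\right) E}{5} = 4 - \frac{\left(\left(E^{2} + E^{2}\right) + 5\right) E}{5} = 4 - \frac{\left(2 E^{2} + 5\right) E}{5} = 4 - \frac{\left(5 + 2 E^{2}\right) E}{5} = 4 - \frac{E \left(5 + 2 E^{2}\right)}{5}$)
$X{\left(s \right)} = 4$ ($X{\left(s \right)} = 4 - 0 - \frac{2 \cdot 0^{3}}{5} = 4 + 0 - 0 = 4 + 0 + 0 = 4$)
$u{\left(a \right)} = \sqrt{3 + a}$
$-446 + X{\left(5 \right)} u{\left(-7 \right)} = -446 + 4 \sqrt{3 - 7} = -446 + 4 \sqrt{-4} = -446 + 4 \cdot 2 i = -446 + 8 i$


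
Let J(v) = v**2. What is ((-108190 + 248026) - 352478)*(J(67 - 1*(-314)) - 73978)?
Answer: -15136495486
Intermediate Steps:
((-108190 + 248026) - 352478)*(J(67 - 1*(-314)) - 73978) = ((-108190 + 248026) - 352478)*((67 - 1*(-314))**2 - 73978) = (139836 - 352478)*((67 + 314)**2 - 73978) = -212642*(381**2 - 73978) = -212642*(145161 - 73978) = -212642*71183 = -15136495486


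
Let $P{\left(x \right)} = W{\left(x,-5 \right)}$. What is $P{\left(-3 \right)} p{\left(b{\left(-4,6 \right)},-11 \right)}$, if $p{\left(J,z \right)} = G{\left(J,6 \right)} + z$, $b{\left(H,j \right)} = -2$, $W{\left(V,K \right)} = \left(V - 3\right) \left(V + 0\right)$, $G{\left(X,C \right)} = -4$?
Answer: $-270$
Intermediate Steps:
$W{\left(V,K \right)} = V \left(-3 + V\right)$ ($W{\left(V,K \right)} = \left(-3 + V\right) V = V \left(-3 + V\right)$)
$p{\left(J,z \right)} = -4 + z$
$P{\left(x \right)} = x \left(-3 + x\right)$
$P{\left(-3 \right)} p{\left(b{\left(-4,6 \right)},-11 \right)} = - 3 \left(-3 - 3\right) \left(-4 - 11\right) = \left(-3\right) \left(-6\right) \left(-15\right) = 18 \left(-15\right) = -270$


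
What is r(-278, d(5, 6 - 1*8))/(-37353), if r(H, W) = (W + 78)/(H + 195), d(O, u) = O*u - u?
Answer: 70/3100299 ≈ 2.2578e-5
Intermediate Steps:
d(O, u) = -u + O*u
r(H, W) = (78 + W)/(195 + H)
r(-278, d(5, 6 - 1*8))/(-37353) = ((78 + (6 - 1*8)*(-1 + 5))/(195 - 278))/(-37353) = ((78 + (6 - 8)*4)/(-83))*(-1/37353) = -(78 - 2*4)/83*(-1/37353) = -(78 - 8)/83*(-1/37353) = -1/83*70*(-1/37353) = -70/83*(-1/37353) = 70/3100299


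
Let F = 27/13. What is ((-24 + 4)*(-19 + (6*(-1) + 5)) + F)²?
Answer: 27321529/169 ≈ 1.6167e+5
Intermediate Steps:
F = 27/13 (F = 27*(1/13) = 27/13 ≈ 2.0769)
((-24 + 4)*(-19 + (6*(-1) + 5)) + F)² = ((-24 + 4)*(-19 + (6*(-1) + 5)) + 27/13)² = (-20*(-19 + (-6 + 5)) + 27/13)² = (-20*(-19 - 1) + 27/13)² = (-20*(-20) + 27/13)² = (400 + 27/13)² = (5227/13)² = 27321529/169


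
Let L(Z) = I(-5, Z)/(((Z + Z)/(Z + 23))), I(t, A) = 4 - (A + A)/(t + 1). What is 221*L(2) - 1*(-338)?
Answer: 28977/4 ≈ 7244.3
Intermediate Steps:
I(t, A) = 4 - 2*A/(1 + t)
L(Z) = (4 + Z/2)*(23 + Z)/(2*Z) (L(Z) = (2*(2 - Z + 2*(-5))/(1 - 5))/(((Z + Z)/(Z + 23))) = (2*(2 - Z - 10)/(-4))/(((2*Z)/(23 + Z))) = (2*(-¼)*(-8 - Z))/((2*Z/(23 + Z))) = (4 + Z/2)*((23 + Z)/(2*Z)) = (4 + Z/2)*(23 + Z)/(2*Z))
221*L(2) - 1*(-338) = 221*((¼)*(8 + 2)*(23 + 2)/2) - 1*(-338) = 221*((¼)*(½)*10*25) + 338 = 221*(125/4) + 338 = 27625/4 + 338 = 28977/4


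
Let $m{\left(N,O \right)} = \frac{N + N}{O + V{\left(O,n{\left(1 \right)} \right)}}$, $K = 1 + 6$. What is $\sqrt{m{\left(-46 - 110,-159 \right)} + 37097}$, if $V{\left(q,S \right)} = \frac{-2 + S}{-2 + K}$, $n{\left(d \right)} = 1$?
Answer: $\frac{\sqrt{1469155907}}{199} \approx 192.61$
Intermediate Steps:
$K = 7$
$V{\left(q,S \right)} = - \frac{2}{5} + \frac{S}{5}$ ($V{\left(q,S \right)} = \frac{-2 + S}{-2 + 7} = \frac{-2 + S}{5} = \left(-2 + S\right) \frac{1}{5} = - \frac{2}{5} + \frac{S}{5}$)
$m{\left(N,O \right)} = \frac{2 N}{- \frac{1}{5} + O}$ ($m{\left(N,O \right)} = \frac{N + N}{O + \left(- \frac{2}{5} + \frac{1}{5} \cdot 1\right)} = \frac{2 N}{O + \left(- \frac{2}{5} + \frac{1}{5}\right)} = \frac{2 N}{O - \frac{1}{5}} = \frac{2 N}{- \frac{1}{5} + O}$)
$\sqrt{m{\left(-46 - 110,-159 \right)} + 37097} = \sqrt{\frac{10 \left(-46 - 110\right)}{-1 + 5 \left(-159\right)} + 37097} = \sqrt{\frac{10 \left(-46 - 110\right)}{-1 - 795} + 37097} = \sqrt{10 \left(-156\right) \frac{1}{-796} + 37097} = \sqrt{10 \left(-156\right) \left(- \frac{1}{796}\right) + 37097} = \sqrt{\frac{390}{199} + 37097} = \sqrt{\frac{7382693}{199}} = \frac{\sqrt{1469155907}}{199}$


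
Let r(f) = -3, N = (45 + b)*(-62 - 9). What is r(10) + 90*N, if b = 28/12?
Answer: -302463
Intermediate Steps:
b = 7/3 (b = 28*(1/12) = 7/3 ≈ 2.3333)
N = -10082/3 (N = (45 + 7/3)*(-62 - 9) = (142/3)*(-71) = -10082/3 ≈ -3360.7)
r(10) + 90*N = -3 + 90*(-10082/3) = -3 - 302460 = -302463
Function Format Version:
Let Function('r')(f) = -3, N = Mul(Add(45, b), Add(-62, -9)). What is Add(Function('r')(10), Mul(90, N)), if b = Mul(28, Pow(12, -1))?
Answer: -302463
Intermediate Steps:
b = Rational(7, 3) (b = Mul(28, Rational(1, 12)) = Rational(7, 3) ≈ 2.3333)
N = Rational(-10082, 3) (N = Mul(Add(45, Rational(7, 3)), Add(-62, -9)) = Mul(Rational(142, 3), -71) = Rational(-10082, 3) ≈ -3360.7)
Add(Function('r')(10), Mul(90, N)) = Add(-3, Mul(90, Rational(-10082, 3))) = Add(-3, -302460) = -302463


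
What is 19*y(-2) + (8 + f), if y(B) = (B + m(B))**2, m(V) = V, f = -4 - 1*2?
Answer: 306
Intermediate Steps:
f = -6 (f = -4 - 2 = -6)
y(B) = 4*B**2 (y(B) = (B + B)**2 = (2*B)**2 = 4*B**2)
19*y(-2) + (8 + f) = 19*(4*(-2)**2) + (8 - 6) = 19*(4*4) + 2 = 19*16 + 2 = 304 + 2 = 306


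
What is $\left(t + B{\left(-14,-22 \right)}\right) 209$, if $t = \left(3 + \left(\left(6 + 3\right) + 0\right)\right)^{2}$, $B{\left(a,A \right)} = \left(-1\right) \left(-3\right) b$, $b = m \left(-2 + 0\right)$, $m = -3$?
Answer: $33858$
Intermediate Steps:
$b = 6$ ($b = - 3 \left(-2 + 0\right) = \left(-3\right) \left(-2\right) = 6$)
$B{\left(a,A \right)} = 18$ ($B{\left(a,A \right)} = \left(-1\right) \left(-3\right) 6 = 3 \cdot 6 = 18$)
$t = 144$ ($t = \left(3 + \left(9 + 0\right)\right)^{2} = \left(3 + 9\right)^{2} = 12^{2} = 144$)
$\left(t + B{\left(-14,-22 \right)}\right) 209 = \left(144 + 18\right) 209 = 162 \cdot 209 = 33858$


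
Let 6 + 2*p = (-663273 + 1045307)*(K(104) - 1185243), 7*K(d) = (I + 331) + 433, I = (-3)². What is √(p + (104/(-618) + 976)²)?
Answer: I*√1059132186503910323/2163 ≈ 4.7579e+5*I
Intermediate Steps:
I = 9
K(d) = 773/7 (K(d) = ((9 + 331) + 433)/7 = (340 + 433)/7 = (⅐)*773 = 773/7)
p = -1584663278797/7 (p = -3 + ((-663273 + 1045307)*(773/7 - 1185243))/2 = -3 + (382034*(-8295928/7))/2 = -3 + (½)*(-3169326557552/7) = -3 - 1584663278776/7 = -1584663278797/7 ≈ -2.2638e+11)
√(p + (104/(-618) + 976)²) = √(-1584663278797/7 + (104/(-618) + 976)²) = √(-1584663278797/7 + (104*(-1/618) + 976)²) = √(-1584663278797/7 + (-52/309 + 976)²) = √(-1584663278797/7 + (301532/309)²) = √(-1584663278797/7 + 90921547024/95481) = √(-151304598071987189/668367) = I*√1059132186503910323/2163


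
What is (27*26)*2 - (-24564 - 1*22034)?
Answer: 48002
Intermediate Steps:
(27*26)*2 - (-24564 - 1*22034) = 702*2 - (-24564 - 22034) = 1404 - 1*(-46598) = 1404 + 46598 = 48002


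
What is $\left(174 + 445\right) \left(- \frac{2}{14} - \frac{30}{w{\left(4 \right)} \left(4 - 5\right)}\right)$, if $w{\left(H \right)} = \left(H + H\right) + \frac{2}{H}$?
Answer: $\frac{249457}{119} \approx 2096.3$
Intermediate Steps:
$w{\left(H \right)} = 2 H + \frac{2}{H}$
$\left(174 + 445\right) \left(- \frac{2}{14} - \frac{30}{w{\left(4 \right)} \left(4 - 5\right)}\right) = \left(174 + 445\right) \left(- \frac{2}{14} - \frac{30}{\left(2 \cdot 4 + \frac{2}{4}\right) \left(4 - 5\right)}\right) = 619 \left(\left(-2\right) \frac{1}{14} - \frac{30}{\left(8 + 2 \cdot \frac{1}{4}\right) \left(-1\right)}\right) = 619 \left(- \frac{1}{7} - \frac{30}{\left(8 + \frac{1}{2}\right) \left(-1\right)}\right) = 619 \left(- \frac{1}{7} - \frac{30}{\frac{17}{2} \left(-1\right)}\right) = 619 \left(- \frac{1}{7} - \frac{30}{- \frac{17}{2}}\right) = 619 \left(- \frac{1}{7} - - \frac{60}{17}\right) = 619 \left(- \frac{1}{7} + \frac{60}{17}\right) = 619 \cdot \frac{403}{119} = \frac{249457}{119}$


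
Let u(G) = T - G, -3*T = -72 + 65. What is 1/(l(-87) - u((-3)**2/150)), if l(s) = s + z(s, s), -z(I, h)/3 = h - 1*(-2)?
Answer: 150/24859 ≈ 0.0060340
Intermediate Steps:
T = 7/3 (T = -(-72 + 65)/3 = -1/3*(-7) = 7/3 ≈ 2.3333)
z(I, h) = -6 - 3*h (z(I, h) = -3*(h - 1*(-2)) = -3*(h + 2) = -3*(2 + h) = -6 - 3*h)
l(s) = -6 - 2*s (l(s) = s + (-6 - 3*s) = -6 - 2*s)
u(G) = 7/3 - G
1/(l(-87) - u((-3)**2/150)) = 1/((-6 - 2*(-87)) - (7/3 - (-3)**2/150)) = 1/((-6 + 174) - (7/3 - 9/150)) = 1/(168 - (7/3 - 1*3/50)) = 1/(168 - (7/3 - 3/50)) = 1/(168 - 1*341/150) = 1/(168 - 341/150) = 1/(24859/150) = 150/24859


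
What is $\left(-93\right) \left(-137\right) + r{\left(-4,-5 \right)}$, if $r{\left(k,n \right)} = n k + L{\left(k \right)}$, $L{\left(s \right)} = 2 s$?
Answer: $12753$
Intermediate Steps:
$r{\left(k,n \right)} = 2 k + k n$ ($r{\left(k,n \right)} = n k + 2 k = k n + 2 k = 2 k + k n$)
$\left(-93\right) \left(-137\right) + r{\left(-4,-5 \right)} = \left(-93\right) \left(-137\right) - 4 \left(2 - 5\right) = 12741 - -12 = 12741 + 12 = 12753$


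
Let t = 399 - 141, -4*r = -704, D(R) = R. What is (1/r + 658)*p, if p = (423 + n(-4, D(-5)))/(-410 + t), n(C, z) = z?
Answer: -115809/64 ≈ -1809.5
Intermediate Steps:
r = 176 (r = -1/4*(-704) = 176)
t = 258
p = -11/4 (p = (423 - 5)/(-410 + 258) = 418/(-152) = 418*(-1/152) = -11/4 ≈ -2.7500)
(1/r + 658)*p = (1/176 + 658)*(-11/4) = (115809/176)*(-11/4) = -115809/64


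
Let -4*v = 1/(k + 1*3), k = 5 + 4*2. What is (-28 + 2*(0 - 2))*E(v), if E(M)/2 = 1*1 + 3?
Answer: -256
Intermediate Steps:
k = 13 (k = 5 + 8 = 13)
v = -1/64 (v = -1/(4*(13 + 1*3)) = -1/(4*(13 + 3)) = -¼/16 = -¼*1/16 = -1/64 ≈ -0.015625)
E(M) = 8 (E(M) = 2*(1*1 + 3) = 2*(1 + 3) = 2*4 = 8)
(-28 + 2*(0 - 2))*E(v) = (-28 + 2*(0 - 2))*8 = (-28 + 2*(-2))*8 = (-28 - 4)*8 = -32*8 = -256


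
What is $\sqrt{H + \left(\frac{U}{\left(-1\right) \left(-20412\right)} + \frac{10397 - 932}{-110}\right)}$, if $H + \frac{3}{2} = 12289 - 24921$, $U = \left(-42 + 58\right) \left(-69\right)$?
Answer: $\frac{i \sqrt{54977174637}}{2079} \approx 112.78 i$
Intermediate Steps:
$U = -1104$ ($U = 16 \left(-69\right) = -1104$)
$H = - \frac{25267}{2}$ ($H = - \frac{3}{2} + \left(12289 - 24921\right) = - \frac{3}{2} - 12632 = - \frac{25267}{2} \approx -12634.0$)
$\sqrt{H + \left(\frac{U}{\left(-1\right) \left(-20412\right)} + \frac{10397 - 932}{-110}\right)} = \sqrt{- \frac{25267}{2} + \left(- \frac{1104}{\left(-1\right) \left(-20412\right)} + \frac{10397 - 932}{-110}\right)} = \sqrt{- \frac{25267}{2} - \left(\frac{1893}{22} + \frac{1104}{20412}\right)} = \sqrt{- \frac{25267}{2} - \frac{3222017}{37422}} = \sqrt{- \frac{237996427}{18711}} = \frac{i \sqrt{54977174637}}{2079}$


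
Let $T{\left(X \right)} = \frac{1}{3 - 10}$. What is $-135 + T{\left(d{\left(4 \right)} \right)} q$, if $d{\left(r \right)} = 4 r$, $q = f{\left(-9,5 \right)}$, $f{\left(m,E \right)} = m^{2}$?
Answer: $- \frac{1026}{7} \approx -146.57$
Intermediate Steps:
$q = 81$ ($q = \left(-9\right)^{2} = 81$)
$T{\left(X \right)} = - \frac{1}{7}$ ($T{\left(X \right)} = \frac{1}{-7} = - \frac{1}{7}$)
$-135 + T{\left(d{\left(4 \right)} \right)} q = -135 - \frac{81}{7} = - \frac{1026}{7}$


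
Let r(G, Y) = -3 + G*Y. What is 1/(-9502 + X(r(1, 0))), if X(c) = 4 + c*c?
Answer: -1/9489 ≈ -0.00010539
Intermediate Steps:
X(c) = 4 + c²
1/(-9502 + X(r(1, 0))) = 1/(-9502 + (4 + (-3 + 1*0)²)) = 1/(-9502 + (4 + (-3 + 0)²)) = 1/(-9502 + (4 + (-3)²)) = 1/(-9502 + (4 + 9)) = 1/(-9502 + 13) = 1/(-9489) = -1/9489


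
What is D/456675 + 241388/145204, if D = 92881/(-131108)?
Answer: 3613197572154119/2173476849915900 ≈ 1.6624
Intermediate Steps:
D = -92881/131108 (D = 92881*(-1/131108) = -92881/131108 ≈ -0.70843)
D/456675 + 241388/145204 = -92881/131108/456675 + 241388/145204 = -92881/131108*1/456675 + 241388*(1/145204) = -92881/59873745900 + 60347/36301 = 3613197572154119/2173476849915900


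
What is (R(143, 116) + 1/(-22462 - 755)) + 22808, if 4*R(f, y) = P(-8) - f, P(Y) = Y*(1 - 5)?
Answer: 2115556253/92868 ≈ 22780.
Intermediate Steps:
P(Y) = -4*Y (P(Y) = Y*(-4) = -4*Y)
R(f, y) = 8 - f/4 (R(f, y) = (-4*(-8) - f)/4 = (32 - f)/4 = 8 - f/4)
(R(143, 116) + 1/(-22462 - 755)) + 22808 = ((8 - 1/4*143) + 1/(-22462 - 755)) + 22808 = ((8 - 143/4) + 1/(-23217)) + 22808 = (-111/4 - 1/23217) + 22808 = -2577091/92868 + 22808 = 2115556253/92868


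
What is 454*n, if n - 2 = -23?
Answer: -9534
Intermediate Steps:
n = -21 (n = 2 - 23 = -21)
454*n = 454*(-21) = -9534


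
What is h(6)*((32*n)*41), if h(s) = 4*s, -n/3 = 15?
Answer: -1416960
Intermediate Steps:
n = -45 (n = -3*15 = -45)
h(6)*((32*n)*41) = (4*6)*((32*(-45))*41) = 24*(-1440*41) = 24*(-59040) = -1416960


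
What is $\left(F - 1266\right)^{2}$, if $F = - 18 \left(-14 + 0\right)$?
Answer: $1028196$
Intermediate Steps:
$F = 252$ ($F = \left(-18\right) \left(-14\right) = 252$)
$\left(F - 1266\right)^{2} = \left(252 - 1266\right)^{2} = \left(-1014\right)^{2} = 1028196$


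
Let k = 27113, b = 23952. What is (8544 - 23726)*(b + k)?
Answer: -775268830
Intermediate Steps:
(8544 - 23726)*(b + k) = (8544 - 23726)*(23952 + 27113) = -15182*51065 = -775268830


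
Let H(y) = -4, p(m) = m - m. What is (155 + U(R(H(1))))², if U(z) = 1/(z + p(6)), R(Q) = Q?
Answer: 383161/16 ≈ 23948.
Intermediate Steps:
p(m) = 0
U(z) = 1/z (U(z) = 1/(z + 0) = 1/z)
(155 + U(R(H(1))))² = (155 + 1/(-4))² = (155 - ¼)² = (619/4)² = 383161/16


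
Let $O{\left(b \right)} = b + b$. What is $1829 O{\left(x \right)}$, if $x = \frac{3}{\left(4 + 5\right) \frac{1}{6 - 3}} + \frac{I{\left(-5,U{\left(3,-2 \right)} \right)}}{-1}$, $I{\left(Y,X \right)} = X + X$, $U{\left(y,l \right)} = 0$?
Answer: $3658$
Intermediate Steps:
$I{\left(Y,X \right)} = 2 X$
$x = 1$ ($x = \frac{3}{\left(4 + 5\right) \frac{1}{6 - 3}} + \frac{2 \cdot 0}{-1} = \frac{3}{9 \cdot \frac{1}{3}} + 0 \left(-1\right) = \frac{3}{9 \cdot \frac{1}{3}} + 0 = \frac{3}{3} + 0 = 3 \cdot \frac{1}{3} + 0 = 1 + 0 = 1$)
$O{\left(b \right)} = 2 b$
$1829 O{\left(x \right)} = 1829 \cdot 2 \cdot 1 = 1829 \cdot 2 = 3658$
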